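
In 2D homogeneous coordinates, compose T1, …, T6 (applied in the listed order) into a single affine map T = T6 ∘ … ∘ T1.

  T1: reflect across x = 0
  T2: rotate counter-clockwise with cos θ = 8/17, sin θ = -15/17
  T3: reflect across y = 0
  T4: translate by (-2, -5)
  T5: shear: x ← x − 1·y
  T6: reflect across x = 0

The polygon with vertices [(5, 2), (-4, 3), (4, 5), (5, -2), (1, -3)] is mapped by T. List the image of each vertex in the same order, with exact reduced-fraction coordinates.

T1 reflect across x = 0: (5, 2) → (-5, 2); (-4, 3) → (4, 3); (4, 5) → (-4, 5); (5, -2) → (-5, -2); (1, -3) → (-1, -3)
T2 rotate counter-clockwise with cos θ = 8/17, sin θ = -15/17: (-5, 2) → (-10/17, 91/17); (4, 3) → (77/17, -36/17); (-4, 5) → (43/17, 100/17); (-5, -2) → (-70/17, 59/17); (-1, -3) → (-53/17, -9/17)
T3 reflect across y = 0: (-10/17, 91/17) → (-10/17, -91/17); (77/17, -36/17) → (77/17, 36/17); (43/17, 100/17) → (43/17, -100/17); (-70/17, 59/17) → (-70/17, -59/17); (-53/17, -9/17) → (-53/17, 9/17)
T4 translate by (-2, -5): (-10/17, -91/17) → (-44/17, -176/17); (77/17, 36/17) → (43/17, -49/17); (43/17, -100/17) → (9/17, -185/17); (-70/17, -59/17) → (-104/17, -144/17); (-53/17, 9/17) → (-87/17, -76/17)
T5 shear: x ← x − 1·y: (-44/17, -176/17) → (132/17, -176/17); (43/17, -49/17) → (92/17, -49/17); (9/17, -185/17) → (194/17, -185/17); (-104/17, -144/17) → (40/17, -144/17); (-87/17, -76/17) → (-11/17, -76/17)
T6 reflect across x = 0: (132/17, -176/17) → (-132/17, -176/17); (92/17, -49/17) → (-92/17, -49/17); (194/17, -185/17) → (-194/17, -185/17); (40/17, -144/17) → (-40/17, -144/17); (-11/17, -76/17) → (11/17, -76/17)

image vertices: (-132/17, -176/17), (-92/17, -49/17), (-194/17, -185/17), (-40/17, -144/17), (11/17, -76/17)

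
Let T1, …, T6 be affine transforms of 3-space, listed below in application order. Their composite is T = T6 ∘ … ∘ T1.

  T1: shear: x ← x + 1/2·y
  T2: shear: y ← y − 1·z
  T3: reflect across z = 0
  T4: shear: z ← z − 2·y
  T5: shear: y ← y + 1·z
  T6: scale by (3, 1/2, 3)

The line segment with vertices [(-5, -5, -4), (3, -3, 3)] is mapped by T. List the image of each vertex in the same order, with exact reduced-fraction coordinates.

T1 shear: x ← x + 1/2·y: (-5, -5, -4) → (-15/2, -5, -4); (3, -3, 3) → (3/2, -3, 3)
T2 shear: y ← y − 1·z: (-15/2, -5, -4) → (-15/2, -1, -4); (3/2, -3, 3) → (3/2, -6, 3)
T3 reflect across z = 0: (-15/2, -1, -4) → (-15/2, -1, 4); (3/2, -6, 3) → (3/2, -6, -3)
T4 shear: z ← z − 2·y: (-15/2, -1, 4) → (-15/2, -1, 6); (3/2, -6, -3) → (3/2, -6, 9)
T5 shear: y ← y + 1·z: (-15/2, -1, 6) → (-15/2, 5, 6); (3/2, -6, 9) → (3/2, 3, 9)
T6 scale by (3, 1/2, 3): (-15/2, 5, 6) → (-45/2, 5/2, 18); (3/2, 3, 9) → (9/2, 3/2, 27)

image vertices: (-45/2, 5/2, 18), (9/2, 3/2, 27)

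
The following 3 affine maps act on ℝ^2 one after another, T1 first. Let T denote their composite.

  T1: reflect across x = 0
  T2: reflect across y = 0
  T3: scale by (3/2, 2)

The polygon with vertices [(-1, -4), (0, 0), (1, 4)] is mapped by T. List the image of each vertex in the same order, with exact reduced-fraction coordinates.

T1 reflect across x = 0: (-1, -4) → (1, -4); (0, 0) → (0, 0); (1, 4) → (-1, 4)
T2 reflect across y = 0: (1, -4) → (1, 4); (0, 0) → (0, 0); (-1, 4) → (-1, -4)
T3 scale by (3/2, 2): (1, 4) → (3/2, 8); (0, 0) → (0, 0); (-1, -4) → (-3/2, -8)

image vertices: (3/2, 8), (0, 0), (-3/2, -8)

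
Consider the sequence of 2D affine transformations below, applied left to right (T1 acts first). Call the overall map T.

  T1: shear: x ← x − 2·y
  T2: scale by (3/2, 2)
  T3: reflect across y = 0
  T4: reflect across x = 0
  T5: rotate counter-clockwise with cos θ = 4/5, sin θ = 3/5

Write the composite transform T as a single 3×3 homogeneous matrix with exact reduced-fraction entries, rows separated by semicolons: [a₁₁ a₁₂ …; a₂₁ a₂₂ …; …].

T = [-6/5 18/5 0; -9/10 1/5 0; 0 0 1]

T1 = [1 -2 0; 0 1 0; 0 0 1]
T2·T1 = [3/2 -3 0; 0 2 0; 0 0 1]
T3·…·T1 = [3/2 -3 0; 0 -2 0; 0 0 1]
T4·…·T1 = [-3/2 3 0; 0 -2 0; 0 0 1]
T5·…·T1 = [-6/5 18/5 0; -9/10 1/5 0; 0 0 1]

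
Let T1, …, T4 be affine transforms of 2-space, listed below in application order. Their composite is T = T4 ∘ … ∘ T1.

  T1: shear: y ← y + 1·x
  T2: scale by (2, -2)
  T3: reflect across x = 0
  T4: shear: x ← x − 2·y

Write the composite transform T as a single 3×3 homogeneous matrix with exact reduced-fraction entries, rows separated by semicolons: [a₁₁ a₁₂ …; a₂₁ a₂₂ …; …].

T1 = [1 0 0; 1 1 0; 0 0 1]
T2·T1 = [2 0 0; -2 -2 0; 0 0 1]
T3·…·T1 = [-2 0 0; -2 -2 0; 0 0 1]
T4·…·T1 = [2 4 0; -2 -2 0; 0 0 1]

T = [2 4 0; -2 -2 0; 0 0 1]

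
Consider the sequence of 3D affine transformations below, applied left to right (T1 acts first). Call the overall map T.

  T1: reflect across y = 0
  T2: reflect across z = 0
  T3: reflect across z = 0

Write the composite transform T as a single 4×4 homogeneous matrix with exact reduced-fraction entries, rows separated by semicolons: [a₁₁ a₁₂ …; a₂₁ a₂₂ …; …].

T = [1 0 0 0; 0 -1 0 0; 0 0 1 0; 0 0 0 1]

T1 = [1 0 0 0; 0 -1 0 0; 0 0 1 0; 0 0 0 1]
T2·T1 = [1 0 0 0; 0 -1 0 0; 0 0 -1 0; 0 0 0 1]
T3·…·T1 = [1 0 0 0; 0 -1 0 0; 0 0 1 0; 0 0 0 1]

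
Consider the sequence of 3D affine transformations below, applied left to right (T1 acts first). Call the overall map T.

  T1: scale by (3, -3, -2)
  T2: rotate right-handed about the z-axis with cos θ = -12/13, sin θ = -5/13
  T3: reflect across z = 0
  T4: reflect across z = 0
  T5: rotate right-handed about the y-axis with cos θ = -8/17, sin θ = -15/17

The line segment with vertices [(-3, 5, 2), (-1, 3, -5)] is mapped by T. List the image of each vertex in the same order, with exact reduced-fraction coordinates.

T1 scale by (3, -3, -2): (-3, 5, 2) → (-9, -15, -4); (-1, 3, -5) → (-3, -9, 10)
T2 rotate right-handed about the z-axis with cos θ = -12/13, sin θ = -5/13: (-9, -15, -4) → (33/13, 225/13, -4); (-3, -9, 10) → (-9/13, 123/13, 10)
T3 reflect across z = 0: (33/13, 225/13, -4) → (33/13, 225/13, 4); (-9/13, 123/13, 10) → (-9/13, 123/13, -10)
T4 reflect across z = 0: (33/13, 225/13, 4) → (33/13, 225/13, -4); (-9/13, 123/13, -10) → (-9/13, 123/13, 10)
T5 rotate right-handed about the y-axis with cos θ = -8/17, sin θ = -15/17: (33/13, 225/13, -4) → (516/221, 225/13, 911/221); (-9/13, 123/13, 10) → (-1878/221, 123/13, -1175/221)

image vertices: (516/221, 225/13, 911/221), (-1878/221, 123/13, -1175/221)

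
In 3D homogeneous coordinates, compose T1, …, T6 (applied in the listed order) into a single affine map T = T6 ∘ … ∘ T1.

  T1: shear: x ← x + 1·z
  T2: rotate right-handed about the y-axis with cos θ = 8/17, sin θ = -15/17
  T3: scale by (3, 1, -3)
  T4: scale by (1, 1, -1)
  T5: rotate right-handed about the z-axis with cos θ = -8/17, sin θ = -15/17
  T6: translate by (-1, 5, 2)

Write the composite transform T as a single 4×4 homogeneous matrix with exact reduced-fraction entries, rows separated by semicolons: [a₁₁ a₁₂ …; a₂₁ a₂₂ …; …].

T = [-192/289 15/17 168/289 -1; -360/289 -8/17 315/289 5; 45/17 0 69/17 2; 0 0 0 1]

T1 = [1 0 1 0; 0 1 0 0; 0 0 1 0; 0 0 0 1]
T2·T1 = [8/17 0 -7/17 0; 0 1 0 0; 15/17 0 23/17 0; 0 0 0 1]
T3·…·T1 = [24/17 0 -21/17 0; 0 1 0 0; -45/17 0 -69/17 0; 0 0 0 1]
T4·…·T1 = [24/17 0 -21/17 0; 0 1 0 0; 45/17 0 69/17 0; 0 0 0 1]
T5·…·T1 = [-192/289 15/17 168/289 0; -360/289 -8/17 315/289 0; 45/17 0 69/17 0; 0 0 0 1]
T6·…·T1 = [-192/289 15/17 168/289 -1; -360/289 -8/17 315/289 5; 45/17 0 69/17 2; 0 0 0 1]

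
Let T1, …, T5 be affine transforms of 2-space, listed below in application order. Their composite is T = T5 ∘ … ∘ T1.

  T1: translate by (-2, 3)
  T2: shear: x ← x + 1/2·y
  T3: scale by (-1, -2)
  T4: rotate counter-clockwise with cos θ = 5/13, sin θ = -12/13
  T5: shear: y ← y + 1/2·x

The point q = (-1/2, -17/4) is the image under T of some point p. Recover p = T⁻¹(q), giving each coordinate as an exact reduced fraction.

p = (-2, -2)

T1 = [1 0 -2; 0 1 3; 0 0 1]
T2·T1 = [1 1/2 -1/2; 0 1 3; 0 0 1]
T3·…·T1 = [-1 -1/2 1/2; 0 -2 -6; 0 0 1]
T4·…·T1 = [-5/13 -53/26 -139/26; 12/13 -4/13 -36/13; 0 0 1]
T5·…·T1 = [-5/13 -53/26 -139/26; 19/26 -69/52 -283/52; 0 0 1]
det M = 2; M⁻¹ = [-69/104 53/52 2; -19/52 -5/26 -3; 0 0 1]
M⁻¹ · (-1/2, -17/4)ᵀ = (-2, -2)ᵀ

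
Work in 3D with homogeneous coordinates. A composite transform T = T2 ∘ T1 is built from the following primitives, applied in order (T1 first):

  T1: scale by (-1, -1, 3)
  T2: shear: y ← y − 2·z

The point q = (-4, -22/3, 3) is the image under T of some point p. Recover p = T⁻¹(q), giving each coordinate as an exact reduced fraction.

T1 = [-1 0 0 0; 0 -1 0 0; 0 0 3 0; 0 0 0 1]
T2·T1 = [-1 0 0 0; 0 -1 -6 0; 0 0 3 0; 0 0 0 1]
det M = 3; M⁻¹ = [-1 0 0 0; 0 -1 -2 0; 0 0 1/3 0; 0 0 0 1]
M⁻¹ · (-4, -22/3, 3)ᵀ = (4, 4/3, 1)ᵀ

p = (4, 4/3, 1)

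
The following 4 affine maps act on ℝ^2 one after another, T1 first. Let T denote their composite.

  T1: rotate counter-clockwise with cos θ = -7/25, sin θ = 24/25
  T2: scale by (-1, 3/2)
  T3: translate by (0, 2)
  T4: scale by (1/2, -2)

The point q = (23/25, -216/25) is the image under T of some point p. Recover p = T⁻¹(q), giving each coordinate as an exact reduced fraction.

T1 = [-7/25 -24/25 0; 24/25 -7/25 0; 0 0 1]
T2·T1 = [7/25 24/25 0; 36/25 -21/50 0; 0 0 1]
T3·…·T1 = [7/25 24/25 0; 36/25 -21/50 2; 0 0 1]
T4·…·T1 = [7/50 12/25 0; -72/25 21/25 -4; 0 0 1]
det M = 3/2; M⁻¹ = [14/25 -8/25 -32/25; 48/25 7/75 28/75; 0 0 1]
M⁻¹ · (23/25, -216/25)ᵀ = (2, 4/3)ᵀ

p = (2, 4/3)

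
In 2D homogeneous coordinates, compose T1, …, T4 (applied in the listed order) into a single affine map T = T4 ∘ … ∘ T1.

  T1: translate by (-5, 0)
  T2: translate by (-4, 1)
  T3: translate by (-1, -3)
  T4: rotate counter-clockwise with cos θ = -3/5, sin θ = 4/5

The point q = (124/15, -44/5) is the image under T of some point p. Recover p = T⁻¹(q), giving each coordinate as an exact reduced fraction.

T1 = [1 0 -5; 0 1 0; 0 0 1]
T2·T1 = [1 0 -9; 0 1 1; 0 0 1]
T3·…·T1 = [1 0 -10; 0 1 -2; 0 0 1]
T4·…·T1 = [-3/5 -4/5 38/5; 4/5 -3/5 -34/5; 0 0 1]
det M = 1; M⁻¹ = [-3/5 4/5 10; -4/5 -3/5 2; 0 0 1]
M⁻¹ · (124/15, -44/5)ᵀ = (-2, 2/3)ᵀ

p = (-2, 2/3)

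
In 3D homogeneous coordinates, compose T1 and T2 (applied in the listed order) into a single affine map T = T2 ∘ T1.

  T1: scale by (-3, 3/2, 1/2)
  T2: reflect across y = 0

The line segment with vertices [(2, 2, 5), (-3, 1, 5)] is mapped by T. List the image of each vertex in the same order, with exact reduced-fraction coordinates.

image vertices: (-6, -3, 5/2), (9, -3/2, 5/2)

T1 scale by (-3, 3/2, 1/2): (2, 2, 5) → (-6, 3, 5/2); (-3, 1, 5) → (9, 3/2, 5/2)
T2 reflect across y = 0: (-6, 3, 5/2) → (-6, -3, 5/2); (9, 3/2, 5/2) → (9, -3/2, 5/2)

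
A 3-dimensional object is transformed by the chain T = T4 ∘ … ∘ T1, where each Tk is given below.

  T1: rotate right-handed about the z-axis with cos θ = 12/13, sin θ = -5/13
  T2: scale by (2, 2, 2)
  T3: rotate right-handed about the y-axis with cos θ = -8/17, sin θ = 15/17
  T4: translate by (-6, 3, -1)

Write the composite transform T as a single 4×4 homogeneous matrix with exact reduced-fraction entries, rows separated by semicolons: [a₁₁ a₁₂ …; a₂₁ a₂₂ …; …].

T = [-192/221 -80/221 30/17 -6; -10/13 24/13 0 3; -360/221 -150/221 -16/17 -1; 0 0 0 1]

T1 = [12/13 5/13 0 0; -5/13 12/13 0 0; 0 0 1 0; 0 0 0 1]
T2·T1 = [24/13 10/13 0 0; -10/13 24/13 0 0; 0 0 2 0; 0 0 0 1]
T3·…·T1 = [-192/221 -80/221 30/17 0; -10/13 24/13 0 0; -360/221 -150/221 -16/17 0; 0 0 0 1]
T4·…·T1 = [-192/221 -80/221 30/17 -6; -10/13 24/13 0 3; -360/221 -150/221 -16/17 -1; 0 0 0 1]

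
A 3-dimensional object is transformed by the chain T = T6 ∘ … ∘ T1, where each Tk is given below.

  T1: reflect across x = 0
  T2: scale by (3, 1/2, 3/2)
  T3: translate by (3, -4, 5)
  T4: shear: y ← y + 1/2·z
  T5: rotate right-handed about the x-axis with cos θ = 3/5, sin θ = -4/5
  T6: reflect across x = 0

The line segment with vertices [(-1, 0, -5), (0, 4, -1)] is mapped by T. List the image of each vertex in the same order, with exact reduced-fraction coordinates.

image vertices: (-6, -103/20, 27/10), (-3, 53/20, 23/10)

T1 reflect across x = 0: (-1, 0, -5) → (1, 0, -5); (0, 4, -1) → (0, 4, -1)
T2 scale by (3, 1/2, 3/2): (1, 0, -5) → (3, 0, -15/2); (0, 4, -1) → (0, 2, -3/2)
T3 translate by (3, -4, 5): (3, 0, -15/2) → (6, -4, -5/2); (0, 2, -3/2) → (3, -2, 7/2)
T4 shear: y ← y + 1/2·z: (6, -4, -5/2) → (6, -21/4, -5/2); (3, -2, 7/2) → (3, -1/4, 7/2)
T5 rotate right-handed about the x-axis with cos θ = 3/5, sin θ = -4/5: (6, -21/4, -5/2) → (6, -103/20, 27/10); (3, -1/4, 7/2) → (3, 53/20, 23/10)
T6 reflect across x = 0: (6, -103/20, 27/10) → (-6, -103/20, 27/10); (3, 53/20, 23/10) → (-3, 53/20, 23/10)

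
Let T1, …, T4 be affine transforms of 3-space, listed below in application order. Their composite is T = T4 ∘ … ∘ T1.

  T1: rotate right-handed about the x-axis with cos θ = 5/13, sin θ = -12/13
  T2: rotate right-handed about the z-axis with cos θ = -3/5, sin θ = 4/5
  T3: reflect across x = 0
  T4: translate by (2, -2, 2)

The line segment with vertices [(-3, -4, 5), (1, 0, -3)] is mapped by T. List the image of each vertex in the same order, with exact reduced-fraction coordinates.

T1 rotate right-handed about the x-axis with cos θ = 5/13, sin θ = -12/13: (-3, -4, 5) → (-3, 40/13, 73/13); (1, 0, -3) → (1, -36/13, -15/13)
T2 rotate right-handed about the z-axis with cos θ = -3/5, sin θ = 4/5: (-3, 40/13, 73/13) → (-43/65, -276/65, 73/13); (1, -36/13, -15/13) → (21/13, 32/13, -15/13)
T3 reflect across x = 0: (-43/65, -276/65, 73/13) → (43/65, -276/65, 73/13); (21/13, 32/13, -15/13) → (-21/13, 32/13, -15/13)
T4 translate by (2, -2, 2): (43/65, -276/65, 73/13) → (173/65, -406/65, 99/13); (-21/13, 32/13, -15/13) → (5/13, 6/13, 11/13)

image vertices: (173/65, -406/65, 99/13), (5/13, 6/13, 11/13)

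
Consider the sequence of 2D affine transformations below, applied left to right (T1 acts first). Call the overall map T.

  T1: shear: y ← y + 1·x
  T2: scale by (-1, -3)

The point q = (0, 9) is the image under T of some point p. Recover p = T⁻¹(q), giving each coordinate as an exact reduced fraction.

T1 = [1 0 0; 1 1 0; 0 0 1]
T2·T1 = [-1 0 0; -3 -3 0; 0 0 1]
det M = 3; M⁻¹ = [-1 0 0; 1 -1/3 0; 0 0 1]
M⁻¹ · (0, 9)ᵀ = (0, -3)ᵀ

p = (0, -3)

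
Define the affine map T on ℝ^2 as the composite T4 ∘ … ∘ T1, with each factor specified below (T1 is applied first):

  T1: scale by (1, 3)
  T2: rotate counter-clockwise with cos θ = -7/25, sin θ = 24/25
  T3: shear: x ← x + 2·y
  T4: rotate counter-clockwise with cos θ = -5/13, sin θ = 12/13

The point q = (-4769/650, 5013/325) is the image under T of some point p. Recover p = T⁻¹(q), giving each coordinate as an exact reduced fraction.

p = (-7/2, -5)

T1 = [1 0 0; 0 3 0; 0 0 1]
T2·T1 = [-7/25 -72/25 0; 24/25 -21/25 0; 0 0 1]
T3·…·T1 = [41/25 -114/25 0; 24/25 -21/25 0; 0 0 1]
T4·…·T1 = [-493/325 822/325 0; 372/325 -1263/325 0; 0 0 1]
det M = 3; M⁻¹ = [-421/325 -274/325 0; -124/325 -493/975 0; 0 0 1]
M⁻¹ · (-4769/650, 5013/325)ᵀ = (-7/2, -5)ᵀ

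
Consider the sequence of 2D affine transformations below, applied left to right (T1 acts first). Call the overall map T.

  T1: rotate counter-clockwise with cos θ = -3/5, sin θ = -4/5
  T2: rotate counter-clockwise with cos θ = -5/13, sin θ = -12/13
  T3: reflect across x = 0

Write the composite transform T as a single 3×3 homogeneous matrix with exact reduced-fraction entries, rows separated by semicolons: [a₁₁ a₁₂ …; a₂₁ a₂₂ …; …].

T1 = [-3/5 4/5 0; -4/5 -3/5 0; 0 0 1]
T2·T1 = [-33/65 -56/65 0; 56/65 -33/65 0; 0 0 1]
T3·…·T1 = [33/65 56/65 0; 56/65 -33/65 0; 0 0 1]

T = [33/65 56/65 0; 56/65 -33/65 0; 0 0 1]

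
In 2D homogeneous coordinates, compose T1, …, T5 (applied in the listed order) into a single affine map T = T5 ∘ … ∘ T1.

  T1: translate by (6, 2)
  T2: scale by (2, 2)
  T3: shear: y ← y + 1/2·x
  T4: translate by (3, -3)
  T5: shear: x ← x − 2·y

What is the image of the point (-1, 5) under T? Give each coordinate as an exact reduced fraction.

T(p) = (-19, 16)

T1 translate by (6, 2): (-1, 5) → (5, 7)
T2 scale by (2, 2): (5, 7) → (10, 14)
T3 shear: y ← y + 1/2·x: (10, 14) → (10, 19)
T4 translate by (3, -3): (10, 19) → (13, 16)
T5 shear: x ← x − 2·y: (13, 16) → (-19, 16)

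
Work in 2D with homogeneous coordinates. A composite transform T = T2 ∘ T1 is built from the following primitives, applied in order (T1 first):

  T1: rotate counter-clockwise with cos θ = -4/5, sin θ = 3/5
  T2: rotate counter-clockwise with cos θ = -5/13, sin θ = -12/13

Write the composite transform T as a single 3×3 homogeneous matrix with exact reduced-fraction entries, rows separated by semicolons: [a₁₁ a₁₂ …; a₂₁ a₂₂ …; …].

T1 = [-4/5 -3/5 0; 3/5 -4/5 0; 0 0 1]
T2·T1 = [56/65 -33/65 0; 33/65 56/65 0; 0 0 1]

T = [56/65 -33/65 0; 33/65 56/65 0; 0 0 1]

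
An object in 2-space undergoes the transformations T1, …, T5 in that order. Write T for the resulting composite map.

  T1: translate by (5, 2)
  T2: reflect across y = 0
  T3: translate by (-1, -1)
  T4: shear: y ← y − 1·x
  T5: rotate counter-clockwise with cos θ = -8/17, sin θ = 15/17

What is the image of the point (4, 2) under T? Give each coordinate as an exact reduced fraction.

T(p) = (131/17, 224/17)

T1 translate by (5, 2): (4, 2) → (9, 4)
T2 reflect across y = 0: (9, 4) → (9, -4)
T3 translate by (-1, -1): (9, -4) → (8, -5)
T4 shear: y ← y − 1·x: (8, -5) → (8, -13)
T5 rotate counter-clockwise with cos θ = -8/17, sin θ = 15/17: (8, -13) → (131/17, 224/17)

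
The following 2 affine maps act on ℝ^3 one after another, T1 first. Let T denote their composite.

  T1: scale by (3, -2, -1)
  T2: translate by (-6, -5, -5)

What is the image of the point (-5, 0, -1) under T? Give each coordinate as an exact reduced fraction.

T1 scale by (3, -2, -1): (-5, 0, -1) → (-15, 0, 1)
T2 translate by (-6, -5, -5): (-15, 0, 1) → (-21, -5, -4)

T(p) = (-21, -5, -4)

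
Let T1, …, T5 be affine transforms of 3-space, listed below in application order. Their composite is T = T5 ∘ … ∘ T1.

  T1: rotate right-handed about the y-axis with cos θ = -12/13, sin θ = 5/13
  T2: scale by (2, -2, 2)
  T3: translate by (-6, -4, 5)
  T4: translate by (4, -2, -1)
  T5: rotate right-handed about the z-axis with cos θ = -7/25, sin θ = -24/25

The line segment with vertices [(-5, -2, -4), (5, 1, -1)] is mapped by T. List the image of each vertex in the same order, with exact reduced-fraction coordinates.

image vertices: (-1002/325, -1114/325, 198/13), (-108/25, 344/25, 2)

T1 rotate right-handed about the y-axis with cos θ = -12/13, sin θ = 5/13: (-5, -2, -4) → (40/13, -2, 73/13); (5, 1, -1) → (-5, 1, -1)
T2 scale by (2, -2, 2): (40/13, -2, 73/13) → (80/13, 4, 146/13); (-5, 1, -1) → (-10, -2, -2)
T3 translate by (-6, -4, 5): (80/13, 4, 146/13) → (2/13, 0, 211/13); (-10, -2, -2) → (-16, -6, 3)
T4 translate by (4, -2, -1): (2/13, 0, 211/13) → (54/13, -2, 198/13); (-16, -6, 3) → (-12, -8, 2)
T5 rotate right-handed about the z-axis with cos θ = -7/25, sin θ = -24/25: (54/13, -2, 198/13) → (-1002/325, -1114/325, 198/13); (-12, -8, 2) → (-108/25, 344/25, 2)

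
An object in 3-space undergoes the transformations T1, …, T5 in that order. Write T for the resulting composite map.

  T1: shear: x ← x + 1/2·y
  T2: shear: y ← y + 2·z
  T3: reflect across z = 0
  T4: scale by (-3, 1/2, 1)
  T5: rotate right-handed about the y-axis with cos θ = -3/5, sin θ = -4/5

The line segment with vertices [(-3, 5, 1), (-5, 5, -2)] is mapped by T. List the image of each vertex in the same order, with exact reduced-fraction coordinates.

image vertices: (-1/10, 7/2, 9/5), (-61/10, 1/2, 24/5)

T1 shear: x ← x + 1/2·y: (-3, 5, 1) → (-1/2, 5, 1); (-5, 5, -2) → (-5/2, 5, -2)
T2 shear: y ← y + 2·z: (-1/2, 5, 1) → (-1/2, 7, 1); (-5/2, 5, -2) → (-5/2, 1, -2)
T3 reflect across z = 0: (-1/2, 7, 1) → (-1/2, 7, -1); (-5/2, 1, -2) → (-5/2, 1, 2)
T4 scale by (-3, 1/2, 1): (-1/2, 7, -1) → (3/2, 7/2, -1); (-5/2, 1, 2) → (15/2, 1/2, 2)
T5 rotate right-handed about the y-axis with cos θ = -3/5, sin θ = -4/5: (3/2, 7/2, -1) → (-1/10, 7/2, 9/5); (15/2, 1/2, 2) → (-61/10, 1/2, 24/5)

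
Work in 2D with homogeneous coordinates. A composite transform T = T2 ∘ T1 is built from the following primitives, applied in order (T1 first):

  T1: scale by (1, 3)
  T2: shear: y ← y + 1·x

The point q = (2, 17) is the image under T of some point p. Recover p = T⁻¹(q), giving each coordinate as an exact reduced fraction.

T1 = [1 0 0; 0 3 0; 0 0 1]
T2·T1 = [1 0 0; 1 3 0; 0 0 1]
det M = 3; M⁻¹ = [1 0 0; -1/3 1/3 0; 0 0 1]
M⁻¹ · (2, 17)ᵀ = (2, 5)ᵀ

p = (2, 5)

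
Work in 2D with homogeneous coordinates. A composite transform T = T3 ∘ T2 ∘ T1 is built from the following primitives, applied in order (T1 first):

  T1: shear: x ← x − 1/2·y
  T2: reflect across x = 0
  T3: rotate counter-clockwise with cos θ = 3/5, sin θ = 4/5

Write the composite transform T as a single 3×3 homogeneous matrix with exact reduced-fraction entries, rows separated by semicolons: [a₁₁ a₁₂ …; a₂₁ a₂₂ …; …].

T = [-3/5 -1/2 0; -4/5 1 0; 0 0 1]

T1 = [1 -1/2 0; 0 1 0; 0 0 1]
T2·T1 = [-1 1/2 0; 0 1 0; 0 0 1]
T3·…·T1 = [-3/5 -1/2 0; -4/5 1 0; 0 0 1]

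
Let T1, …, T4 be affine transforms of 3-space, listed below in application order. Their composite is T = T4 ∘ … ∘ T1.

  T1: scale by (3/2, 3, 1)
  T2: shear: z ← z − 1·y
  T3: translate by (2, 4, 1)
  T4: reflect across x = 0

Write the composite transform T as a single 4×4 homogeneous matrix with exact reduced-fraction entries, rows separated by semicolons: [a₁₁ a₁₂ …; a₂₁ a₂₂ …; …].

T1 = [3/2 0 0 0; 0 3 0 0; 0 0 1 0; 0 0 0 1]
T2·T1 = [3/2 0 0 0; 0 3 0 0; 0 -3 1 0; 0 0 0 1]
T3·…·T1 = [3/2 0 0 2; 0 3 0 4; 0 -3 1 1; 0 0 0 1]
T4·…·T1 = [-3/2 0 0 -2; 0 3 0 4; 0 -3 1 1; 0 0 0 1]

T = [-3/2 0 0 -2; 0 3 0 4; 0 -3 1 1; 0 0 0 1]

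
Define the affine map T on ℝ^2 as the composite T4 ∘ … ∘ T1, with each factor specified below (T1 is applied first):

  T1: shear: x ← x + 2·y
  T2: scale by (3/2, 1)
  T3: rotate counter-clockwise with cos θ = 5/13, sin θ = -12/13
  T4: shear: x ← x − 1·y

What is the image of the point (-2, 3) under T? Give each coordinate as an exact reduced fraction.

T(p) = (123/13, -57/13)

T1 shear: x ← x + 2·y: (-2, 3) → (4, 3)
T2 scale by (3/2, 1): (4, 3) → (6, 3)
T3 rotate counter-clockwise with cos θ = 5/13, sin θ = -12/13: (6, 3) → (66/13, -57/13)
T4 shear: x ← x − 1·y: (66/13, -57/13) → (123/13, -57/13)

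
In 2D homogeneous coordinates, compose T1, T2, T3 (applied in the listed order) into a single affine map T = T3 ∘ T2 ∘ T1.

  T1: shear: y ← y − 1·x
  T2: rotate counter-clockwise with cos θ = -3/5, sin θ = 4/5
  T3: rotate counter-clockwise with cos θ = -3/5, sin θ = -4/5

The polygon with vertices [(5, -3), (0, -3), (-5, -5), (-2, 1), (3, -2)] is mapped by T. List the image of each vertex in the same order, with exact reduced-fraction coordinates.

T1 shear: y ← y − 1·x: (5, -3) → (5, -8); (0, -3) → (0, -3); (-5, -5) → (-5, 0); (-2, 1) → (-2, 3); (3, -2) → (3, -5)
T2 rotate counter-clockwise with cos θ = -3/5, sin θ = 4/5: (5, -8) → (17/5, 44/5); (0, -3) → (12/5, 9/5); (-5, 0) → (3, -4); (-2, 3) → (-6/5, -17/5); (3, -5) → (11/5, 27/5)
T3 rotate counter-clockwise with cos θ = -3/5, sin θ = -4/5: (17/5, 44/5) → (5, -8); (12/5, 9/5) → (0, -3); (3, -4) → (-5, 0); (-6/5, -17/5) → (-2, 3); (11/5, 27/5) → (3, -5)

image vertices: (5, -8), (0, -3), (-5, 0), (-2, 3), (3, -5)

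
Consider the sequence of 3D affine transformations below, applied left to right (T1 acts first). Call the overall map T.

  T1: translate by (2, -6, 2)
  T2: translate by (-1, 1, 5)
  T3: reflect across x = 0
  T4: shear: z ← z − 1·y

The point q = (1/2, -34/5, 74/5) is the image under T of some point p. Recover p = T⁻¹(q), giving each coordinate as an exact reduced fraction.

p = (-3/2, -9/5, 1)

T1 = [1 0 0 2; 0 1 0 -6; 0 0 1 2; 0 0 0 1]
T2·T1 = [1 0 0 1; 0 1 0 -5; 0 0 1 7; 0 0 0 1]
T3·…·T1 = [-1 0 0 -1; 0 1 0 -5; 0 0 1 7; 0 0 0 1]
T4·…·T1 = [-1 0 0 -1; 0 1 0 -5; 0 -1 1 12; 0 0 0 1]
det M = -1; M⁻¹ = [-1 0 0 -1; 0 1 0 5; 0 1 1 -7; 0 0 0 1]
M⁻¹ · (1/2, -34/5, 74/5)ᵀ = (-3/2, -9/5, 1)ᵀ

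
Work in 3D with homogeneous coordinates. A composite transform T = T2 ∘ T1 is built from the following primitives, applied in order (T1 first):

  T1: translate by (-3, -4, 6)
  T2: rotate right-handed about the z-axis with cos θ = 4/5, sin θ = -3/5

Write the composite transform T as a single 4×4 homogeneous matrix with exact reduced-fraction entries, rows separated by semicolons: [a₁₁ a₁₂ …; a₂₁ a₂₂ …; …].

T = [4/5 3/5 0 -24/5; -3/5 4/5 0 -7/5; 0 0 1 6; 0 0 0 1]

T1 = [1 0 0 -3; 0 1 0 -4; 0 0 1 6; 0 0 0 1]
T2·T1 = [4/5 3/5 0 -24/5; -3/5 4/5 0 -7/5; 0 0 1 6; 0 0 0 1]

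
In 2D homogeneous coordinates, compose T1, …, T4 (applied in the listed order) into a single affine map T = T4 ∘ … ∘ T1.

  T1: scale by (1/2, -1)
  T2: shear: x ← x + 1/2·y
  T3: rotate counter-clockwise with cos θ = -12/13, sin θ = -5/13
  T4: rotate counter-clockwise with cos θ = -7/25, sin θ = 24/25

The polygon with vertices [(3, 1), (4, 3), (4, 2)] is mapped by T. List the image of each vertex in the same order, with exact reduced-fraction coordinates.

image vertices: (-49/325, -457/325), (-657/325, -1477/650), (-302/325, -661/325)

T1 scale by (1/2, -1): (3, 1) → (3/2, -1); (4, 3) → (2, -3); (4, 2) → (2, -2)
T2 shear: x ← x + 1/2·y: (3/2, -1) → (1, -1); (2, -3) → (1/2, -3); (2, -2) → (1, -2)
T3 rotate counter-clockwise with cos θ = -12/13, sin θ = -5/13: (1, -1) → (-17/13, 7/13); (1/2, -3) → (-21/13, 67/26); (1, -2) → (-22/13, 19/13)
T4 rotate counter-clockwise with cos θ = -7/25, sin θ = 24/25: (-17/13, 7/13) → (-49/325, -457/325); (-21/13, 67/26) → (-657/325, -1477/650); (-22/13, 19/13) → (-302/325, -661/325)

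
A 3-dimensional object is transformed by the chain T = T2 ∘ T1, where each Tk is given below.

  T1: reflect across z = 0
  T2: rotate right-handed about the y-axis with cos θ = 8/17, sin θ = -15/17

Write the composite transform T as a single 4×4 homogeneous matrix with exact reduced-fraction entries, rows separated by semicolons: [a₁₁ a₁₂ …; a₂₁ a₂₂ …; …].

T = [8/17 0 15/17 0; 0 1 0 0; 15/17 0 -8/17 0; 0 0 0 1]

T1 = [1 0 0 0; 0 1 0 0; 0 0 -1 0; 0 0 0 1]
T2·T1 = [8/17 0 15/17 0; 0 1 0 0; 15/17 0 -8/17 0; 0 0 0 1]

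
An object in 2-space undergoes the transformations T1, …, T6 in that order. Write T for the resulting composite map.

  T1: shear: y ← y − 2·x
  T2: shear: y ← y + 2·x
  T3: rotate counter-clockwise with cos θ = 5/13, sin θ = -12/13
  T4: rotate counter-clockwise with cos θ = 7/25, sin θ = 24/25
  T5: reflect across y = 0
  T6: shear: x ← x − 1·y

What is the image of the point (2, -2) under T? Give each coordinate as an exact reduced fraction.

T1 shear: y ← y − 2·x: (2, -2) → (2, -6)
T2 shear: y ← y + 2·x: (2, -6) → (2, -2)
T3 rotate counter-clockwise with cos θ = 5/13, sin θ = -12/13: (2, -2) → (-14/13, -34/13)
T4 rotate counter-clockwise with cos θ = 7/25, sin θ = 24/25: (-14/13, -34/13) → (718/325, -574/325)
T5 reflect across y = 0: (718/325, -574/325) → (718/325, 574/325)
T6 shear: x ← x − 1·y: (718/325, 574/325) → (144/325, 574/325)

T(p) = (144/325, 574/325)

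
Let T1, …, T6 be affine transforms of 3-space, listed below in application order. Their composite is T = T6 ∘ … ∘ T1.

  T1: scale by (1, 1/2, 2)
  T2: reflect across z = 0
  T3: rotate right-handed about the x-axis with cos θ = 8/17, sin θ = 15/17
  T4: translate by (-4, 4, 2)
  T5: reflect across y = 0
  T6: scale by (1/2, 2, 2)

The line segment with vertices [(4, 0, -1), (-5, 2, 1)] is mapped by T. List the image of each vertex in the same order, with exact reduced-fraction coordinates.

image vertices: (0, -76/17, 100/17), (-9/2, -212/17, 66/17)

T1 scale by (1, 1/2, 2): (4, 0, -1) → (4, 0, -2); (-5, 2, 1) → (-5, 1, 2)
T2 reflect across z = 0: (4, 0, -2) → (4, 0, 2); (-5, 1, 2) → (-5, 1, -2)
T3 rotate right-handed about the x-axis with cos θ = 8/17, sin θ = 15/17: (4, 0, 2) → (4, -30/17, 16/17); (-5, 1, -2) → (-5, 38/17, -1/17)
T4 translate by (-4, 4, 2): (4, -30/17, 16/17) → (0, 38/17, 50/17); (-5, 38/17, -1/17) → (-9, 106/17, 33/17)
T5 reflect across y = 0: (0, 38/17, 50/17) → (0, -38/17, 50/17); (-9, 106/17, 33/17) → (-9, -106/17, 33/17)
T6 scale by (1/2, 2, 2): (0, -38/17, 50/17) → (0, -76/17, 100/17); (-9, -106/17, 33/17) → (-9/2, -212/17, 66/17)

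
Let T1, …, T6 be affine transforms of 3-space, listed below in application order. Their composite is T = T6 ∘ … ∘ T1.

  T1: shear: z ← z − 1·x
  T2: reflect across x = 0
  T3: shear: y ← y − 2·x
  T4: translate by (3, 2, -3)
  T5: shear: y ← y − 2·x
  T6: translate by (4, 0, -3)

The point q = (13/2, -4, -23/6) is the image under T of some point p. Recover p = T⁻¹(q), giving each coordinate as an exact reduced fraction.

T1 = [1 0 0 0; 0 1 0 0; -1 0 1 0; 0 0 0 1]
T2·T1 = [-1 0 0 0; 0 1 0 0; -1 0 1 0; 0 0 0 1]
T3·…·T1 = [-1 0 0 0; 2 1 0 0; -1 0 1 0; 0 0 0 1]
T4·…·T1 = [-1 0 0 3; 2 1 0 2; -1 0 1 -3; 0 0 0 1]
T5·…·T1 = [-1 0 0 3; 4 1 0 -4; -1 0 1 -3; 0 0 0 1]
T6·…·T1 = [-1 0 0 7; 4 1 0 -4; -1 0 1 -6; 0 0 0 1]
det M = -1; M⁻¹ = [-1 0 0 7; 4 1 0 -24; -1 0 1 13; 0 0 0 1]
M⁻¹ · (13/2, -4, -23/6)ᵀ = (1/2, -2, 8/3)ᵀ

p = (1/2, -2, 8/3)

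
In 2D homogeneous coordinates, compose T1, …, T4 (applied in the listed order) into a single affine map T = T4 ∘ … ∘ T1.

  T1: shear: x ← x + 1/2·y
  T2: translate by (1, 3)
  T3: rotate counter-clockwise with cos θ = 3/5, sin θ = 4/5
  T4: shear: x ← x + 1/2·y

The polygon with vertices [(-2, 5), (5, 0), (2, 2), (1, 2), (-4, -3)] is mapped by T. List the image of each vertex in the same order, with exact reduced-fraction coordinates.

T1 shear: x ← x + 1/2·y: (-2, 5) → (1/2, 5); (5, 0) → (5, 0); (2, 2) → (3, 2); (1, 2) → (2, 2); (-4, -3) → (-11/2, -3)
T2 translate by (1, 3): (1/2, 5) → (3/2, 8); (5, 0) → (6, 3); (3, 2) → (4, 5); (2, 2) → (3, 5); (-11/2, -3) → (-9/2, 0)
T3 rotate counter-clockwise with cos θ = 3/5, sin θ = 4/5: (3/2, 8) → (-11/2, 6); (6, 3) → (6/5, 33/5); (4, 5) → (-8/5, 31/5); (3, 5) → (-11/5, 27/5); (-9/2, 0) → (-27/10, -18/5)
T4 shear: x ← x + 1/2·y: (-11/2, 6) → (-5/2, 6); (6/5, 33/5) → (9/2, 33/5); (-8/5, 31/5) → (3/2, 31/5); (-11/5, 27/5) → (1/2, 27/5); (-27/10, -18/5) → (-9/2, -18/5)

image vertices: (-5/2, 6), (9/2, 33/5), (3/2, 31/5), (1/2, 27/5), (-9/2, -18/5)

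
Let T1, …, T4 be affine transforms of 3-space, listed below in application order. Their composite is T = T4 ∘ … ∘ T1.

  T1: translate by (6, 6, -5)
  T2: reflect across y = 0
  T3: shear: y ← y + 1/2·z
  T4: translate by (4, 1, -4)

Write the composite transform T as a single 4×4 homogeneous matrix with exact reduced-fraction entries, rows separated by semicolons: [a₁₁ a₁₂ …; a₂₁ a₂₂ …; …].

T1 = [1 0 0 6; 0 1 0 6; 0 0 1 -5; 0 0 0 1]
T2·T1 = [1 0 0 6; 0 -1 0 -6; 0 0 1 -5; 0 0 0 1]
T3·…·T1 = [1 0 0 6; 0 -1 1/2 -17/2; 0 0 1 -5; 0 0 0 1]
T4·…·T1 = [1 0 0 10; 0 -1 1/2 -15/2; 0 0 1 -9; 0 0 0 1]

T = [1 0 0 10; 0 -1 1/2 -15/2; 0 0 1 -9; 0 0 0 1]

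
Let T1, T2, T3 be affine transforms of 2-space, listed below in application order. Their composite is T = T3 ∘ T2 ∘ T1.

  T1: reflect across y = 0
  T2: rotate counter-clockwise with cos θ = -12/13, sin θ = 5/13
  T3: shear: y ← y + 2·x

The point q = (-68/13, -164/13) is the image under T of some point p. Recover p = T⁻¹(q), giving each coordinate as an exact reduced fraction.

p = (4, -4)

T1 = [1 0 0; 0 -1 0; 0 0 1]
T2·T1 = [-12/13 5/13 0; 5/13 12/13 0; 0 0 1]
T3·…·T1 = [-12/13 5/13 0; -19/13 22/13 0; 0 0 1]
det M = -1; M⁻¹ = [-22/13 5/13 0; -19/13 12/13 0; 0 0 1]
M⁻¹ · (-68/13, -164/13)ᵀ = (4, -4)ᵀ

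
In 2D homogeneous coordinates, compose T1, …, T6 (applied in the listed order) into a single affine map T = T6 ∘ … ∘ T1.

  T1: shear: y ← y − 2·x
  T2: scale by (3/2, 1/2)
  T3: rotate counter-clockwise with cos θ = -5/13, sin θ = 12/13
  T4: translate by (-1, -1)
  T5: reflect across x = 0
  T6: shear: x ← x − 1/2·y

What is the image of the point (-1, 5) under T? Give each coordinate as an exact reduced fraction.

T1 shear: y ← y − 2·x: (-1, 5) → (-1, 7)
T2 scale by (3/2, 1/2): (-1, 7) → (-3/2, 7/2)
T3 rotate counter-clockwise with cos θ = -5/13, sin θ = 12/13: (-3/2, 7/2) → (-69/26, -71/26)
T4 translate by (-1, -1): (-69/26, -71/26) → (-95/26, -97/26)
T5 reflect across x = 0: (-95/26, -97/26) → (95/26, -97/26)
T6 shear: x ← x − 1/2·y: (95/26, -97/26) → (287/52, -97/26)

T(p) = (287/52, -97/26)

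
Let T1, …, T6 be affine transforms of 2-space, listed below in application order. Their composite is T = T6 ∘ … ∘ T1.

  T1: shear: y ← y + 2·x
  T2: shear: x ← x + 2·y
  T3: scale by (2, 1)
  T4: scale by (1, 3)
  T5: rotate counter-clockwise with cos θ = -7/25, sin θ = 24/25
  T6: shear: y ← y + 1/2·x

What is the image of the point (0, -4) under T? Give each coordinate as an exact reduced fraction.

T1 shear: y ← y + 2·x: (0, -4) → (0, -4)
T2 shear: x ← x + 2·y: (0, -4) → (-8, -4)
T3 scale by (2, 1): (-8, -4) → (-16, -4)
T4 scale by (1, 3): (-16, -4) → (-16, -12)
T5 rotate counter-clockwise with cos θ = -7/25, sin θ = 24/25: (-16, -12) → (16, -12)
T6 shear: y ← y + 1/2·x: (16, -12) → (16, -4)

T(p) = (16, -4)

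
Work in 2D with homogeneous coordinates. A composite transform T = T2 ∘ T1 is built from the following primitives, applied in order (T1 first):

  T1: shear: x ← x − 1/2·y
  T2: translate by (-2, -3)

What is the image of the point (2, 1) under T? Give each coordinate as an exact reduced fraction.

T(p) = (-1/2, -2)

T1 shear: x ← x − 1/2·y: (2, 1) → (3/2, 1)
T2 translate by (-2, -3): (3/2, 1) → (-1/2, -2)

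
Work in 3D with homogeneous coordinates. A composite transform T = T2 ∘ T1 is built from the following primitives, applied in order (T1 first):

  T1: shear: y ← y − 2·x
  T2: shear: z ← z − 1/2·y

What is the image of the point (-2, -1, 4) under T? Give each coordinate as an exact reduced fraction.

T1 shear: y ← y − 2·x: (-2, -1, 4) → (-2, 3, 4)
T2 shear: z ← z − 1/2·y: (-2, 3, 4) → (-2, 3, 5/2)

T(p) = (-2, 3, 5/2)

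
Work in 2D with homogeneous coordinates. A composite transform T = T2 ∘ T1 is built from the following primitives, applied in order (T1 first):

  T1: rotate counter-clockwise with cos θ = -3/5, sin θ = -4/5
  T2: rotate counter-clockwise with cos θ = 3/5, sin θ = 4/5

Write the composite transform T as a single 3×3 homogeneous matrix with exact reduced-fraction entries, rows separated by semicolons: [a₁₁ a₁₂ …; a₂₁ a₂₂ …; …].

T1 = [-3/5 4/5 0; -4/5 -3/5 0; 0 0 1]
T2·T1 = [7/25 24/25 0; -24/25 7/25 0; 0 0 1]

T = [7/25 24/25 0; -24/25 7/25 0; 0 0 1]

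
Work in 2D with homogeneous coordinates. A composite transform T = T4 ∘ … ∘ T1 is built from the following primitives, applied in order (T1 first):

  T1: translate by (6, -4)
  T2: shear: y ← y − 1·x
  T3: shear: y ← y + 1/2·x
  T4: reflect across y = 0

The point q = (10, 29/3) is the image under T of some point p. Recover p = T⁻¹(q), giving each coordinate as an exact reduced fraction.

T1 = [1 0 6; 0 1 -4; 0 0 1]
T2·T1 = [1 0 6; -1 1 -10; 0 0 1]
T3·…·T1 = [1 0 6; -1/2 1 -7; 0 0 1]
T4·…·T1 = [1 0 6; 1/2 -1 7; 0 0 1]
det M = -1; M⁻¹ = [1 0 -6; 1/2 -1 4; 0 0 1]
M⁻¹ · (10, 29/3)ᵀ = (4, -2/3)ᵀ

p = (4, -2/3)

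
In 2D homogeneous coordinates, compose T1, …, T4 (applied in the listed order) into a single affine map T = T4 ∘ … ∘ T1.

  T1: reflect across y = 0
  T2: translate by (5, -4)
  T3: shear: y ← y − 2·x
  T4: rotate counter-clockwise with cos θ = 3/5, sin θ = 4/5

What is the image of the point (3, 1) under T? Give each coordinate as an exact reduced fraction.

T1 reflect across y = 0: (3, 1) → (3, -1)
T2 translate by (5, -4): (3, -1) → (8, -5)
T3 shear: y ← y − 2·x: (8, -5) → (8, -21)
T4 rotate counter-clockwise with cos θ = 3/5, sin θ = 4/5: (8, -21) → (108/5, -31/5)

T(p) = (108/5, -31/5)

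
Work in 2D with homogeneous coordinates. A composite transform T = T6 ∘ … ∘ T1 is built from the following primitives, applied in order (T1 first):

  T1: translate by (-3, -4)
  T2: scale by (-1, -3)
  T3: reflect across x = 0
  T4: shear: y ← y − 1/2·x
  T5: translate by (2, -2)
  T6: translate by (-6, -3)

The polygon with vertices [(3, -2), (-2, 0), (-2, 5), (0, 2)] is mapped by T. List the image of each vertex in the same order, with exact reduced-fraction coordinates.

T1 translate by (-3, -4): (3, -2) → (0, -6); (-2, 0) → (-5, -4); (-2, 5) → (-5, 1); (0, 2) → (-3, -2)
T2 scale by (-1, -3): (0, -6) → (0, 18); (-5, -4) → (5, 12); (-5, 1) → (5, -3); (-3, -2) → (3, 6)
T3 reflect across x = 0: (0, 18) → (0, 18); (5, 12) → (-5, 12); (5, -3) → (-5, -3); (3, 6) → (-3, 6)
T4 shear: y ← y − 1/2·x: (0, 18) → (0, 18); (-5, 12) → (-5, 29/2); (-5, -3) → (-5, -1/2); (-3, 6) → (-3, 15/2)
T5 translate by (2, -2): (0, 18) → (2, 16); (-5, 29/2) → (-3, 25/2); (-5, -1/2) → (-3, -5/2); (-3, 15/2) → (-1, 11/2)
T6 translate by (-6, -3): (2, 16) → (-4, 13); (-3, 25/2) → (-9, 19/2); (-3, -5/2) → (-9, -11/2); (-1, 11/2) → (-7, 5/2)

image vertices: (-4, 13), (-9, 19/2), (-9, -11/2), (-7, 5/2)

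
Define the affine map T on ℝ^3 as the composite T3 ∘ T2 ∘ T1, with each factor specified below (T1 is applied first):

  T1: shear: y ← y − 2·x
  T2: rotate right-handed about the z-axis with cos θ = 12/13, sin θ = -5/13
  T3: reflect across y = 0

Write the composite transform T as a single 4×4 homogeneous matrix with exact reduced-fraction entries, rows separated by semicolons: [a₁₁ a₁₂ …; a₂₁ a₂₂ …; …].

T1 = [1 0 0 0; -2 1 0 0; 0 0 1 0; 0 0 0 1]
T2·T1 = [2/13 5/13 0 0; -29/13 12/13 0 0; 0 0 1 0; 0 0 0 1]
T3·…·T1 = [2/13 5/13 0 0; 29/13 -12/13 0 0; 0 0 1 0; 0 0 0 1]

T = [2/13 5/13 0 0; 29/13 -12/13 0 0; 0 0 1 0; 0 0 0 1]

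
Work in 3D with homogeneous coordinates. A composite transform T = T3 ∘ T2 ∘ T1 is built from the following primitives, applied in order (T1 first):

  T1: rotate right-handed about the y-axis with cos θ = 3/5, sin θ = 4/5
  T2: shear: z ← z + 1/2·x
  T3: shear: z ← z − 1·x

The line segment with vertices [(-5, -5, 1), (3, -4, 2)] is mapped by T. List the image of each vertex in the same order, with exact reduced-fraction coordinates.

T1 rotate right-handed about the y-axis with cos θ = 3/5, sin θ = 4/5: (-5, -5, 1) → (-11/5, -5, 23/5); (3, -4, 2) → (17/5, -4, -6/5)
T2 shear: z ← z + 1/2·x: (-11/5, -5, 23/5) → (-11/5, -5, 7/2); (17/5, -4, -6/5) → (17/5, -4, 1/2)
T3 shear: z ← z − 1·x: (-11/5, -5, 7/2) → (-11/5, -5, 57/10); (17/5, -4, 1/2) → (17/5, -4, -29/10)

image vertices: (-11/5, -5, 57/10), (17/5, -4, -29/10)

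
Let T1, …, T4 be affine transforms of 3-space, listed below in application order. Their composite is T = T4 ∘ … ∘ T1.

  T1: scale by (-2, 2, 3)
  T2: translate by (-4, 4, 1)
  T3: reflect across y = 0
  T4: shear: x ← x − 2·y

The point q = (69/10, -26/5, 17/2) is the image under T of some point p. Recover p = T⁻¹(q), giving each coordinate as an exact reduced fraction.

p = (-1/4, 3/5, 5/2)

T1 = [-2 0 0 0; 0 2 0 0; 0 0 3 0; 0 0 0 1]
T2·T1 = [-2 0 0 -4; 0 2 0 4; 0 0 3 1; 0 0 0 1]
T3·…·T1 = [-2 0 0 -4; 0 -2 0 -4; 0 0 3 1; 0 0 0 1]
T4·…·T1 = [-2 4 0 4; 0 -2 0 -4; 0 0 3 1; 0 0 0 1]
det M = 12; M⁻¹ = [-1/2 -1 0 -2; 0 -1/2 0 -2; 0 0 1/3 -1/3; 0 0 0 1]
M⁻¹ · (69/10, -26/5, 17/2)ᵀ = (-1/4, 3/5, 5/2)ᵀ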